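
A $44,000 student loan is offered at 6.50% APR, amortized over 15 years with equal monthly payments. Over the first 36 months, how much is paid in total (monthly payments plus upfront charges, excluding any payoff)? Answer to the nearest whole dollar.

At 6.50% the monthly rate is 0.0054167, so the payment is 44,000 × 0.0054167 / (1 − 1.0054167^−180) = $383.29.
Total outlay = 36 × $383.29 = $13,798.44.

$13,798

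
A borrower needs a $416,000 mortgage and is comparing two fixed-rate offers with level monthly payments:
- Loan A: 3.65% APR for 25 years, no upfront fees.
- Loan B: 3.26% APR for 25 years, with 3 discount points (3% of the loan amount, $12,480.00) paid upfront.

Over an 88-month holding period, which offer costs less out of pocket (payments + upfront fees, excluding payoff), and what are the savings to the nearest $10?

Loan A: at 3.65% the monthly rate is 0.0030417, so the payment is 416,000 × 0.0030417 / (1 − 1.0030417^−300) = $2,116.21.
Loan B: at 3.26% the monthly rate is 0.0027167, so the payment is 416,000 × 0.0027167 / (1 − 1.0027167^−300) = $2,029.43.
Over 88 months: Loan A costs 88 × $2,116.21 = $186,226.48; Loan B costs 88 × $2,029.43 + $12,480.00 = $191,069.84.
Loan A is cheaper by $191,069.84 − $186,226.48 = $4,843.36.

Loan A by $4,840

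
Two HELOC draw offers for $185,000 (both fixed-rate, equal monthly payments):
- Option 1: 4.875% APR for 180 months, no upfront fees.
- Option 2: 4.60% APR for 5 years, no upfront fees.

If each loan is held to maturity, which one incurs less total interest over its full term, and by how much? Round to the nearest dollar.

Option 2 by $53,728

Option 1: monthly rate = 4.875%/12 = 0.0040625; payment = 185,000 × 0.0040625 / (1 − (1+0.0040625)^−180) = $1,450.95.
Total interest on Option 1 = 180 × $1,450.95 − $185,000 = $76,171.00.
Option 2: at 4.60% the monthly rate is 0.0038333, so the payment is 185,000 × 0.0038333 / (1 − 1.0038333^−60) = $3,457.38.
Total interest on Option 2 = 60 × $3,457.38 − $185,000 = $22,442.80.
Option 2 is lower by $53,728.20.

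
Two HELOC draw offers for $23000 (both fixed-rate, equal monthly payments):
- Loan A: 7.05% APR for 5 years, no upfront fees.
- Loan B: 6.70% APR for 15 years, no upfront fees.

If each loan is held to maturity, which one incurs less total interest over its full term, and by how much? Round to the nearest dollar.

Loan A by $9,162

Loan A: monthly rate = 7.05%/12 = 0.0058750; payment = 23,000 × 0.0058750 / (1 − (1+0.0058750)^−60) = $455.97.
Total interest on Loan A = 60 × $455.97 − $23,000 = $4,358.20.
Loan B: at 6.70% the monthly rate is 0.0055833, so the payment is 23,000 × 0.0055833 / (1 − 1.0055833^−180) = $202.89.
Total interest on Loan B = 180 × $202.89 − $23,000 = $13,520.20.
Loan A is lower by $9,162.00.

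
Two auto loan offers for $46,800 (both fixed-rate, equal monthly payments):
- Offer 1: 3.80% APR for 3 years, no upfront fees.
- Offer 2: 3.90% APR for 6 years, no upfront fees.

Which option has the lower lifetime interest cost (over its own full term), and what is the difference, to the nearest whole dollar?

Offer 1 by $2,972

Offer 1: at 3.80% the monthly rate is 0.0031667, so the payment is 46,800 × 0.0031667 / (1 − 1.0031667^−36) = $1,377.56.
Total interest on Offer 1 = 36 × $1,377.56 − $46,800 = $2,792.16.
Offer 2: monthly rate = 3.9%/12 = 0.0032500; payment = 46,800 × 0.0032500 / (1 − (1+0.0032500)^−72) = $730.06.
Total interest on Offer 2 = 72 × $730.06 − $46,800 = $5,764.32.
Offer 1 is lower by $2,972.16.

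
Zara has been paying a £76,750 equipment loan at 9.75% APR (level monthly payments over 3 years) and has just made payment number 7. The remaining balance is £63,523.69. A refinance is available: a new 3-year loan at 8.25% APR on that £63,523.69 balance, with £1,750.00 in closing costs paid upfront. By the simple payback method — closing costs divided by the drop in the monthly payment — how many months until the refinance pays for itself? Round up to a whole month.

Current payment = 76,750 × 9.75%/12 / (1 − (1+0.0081250)^−36) = £2,467.51.
Refinanced payment = 63,523.69 × 0.0068750 / (1 − (1+0.0068750)^−36) = £1,997.94.
Monthly savings = £2,467.51 − £1,997.94 = £469.57.
Break-even = £1,750.00 / £469.57 = 3.73 → 4 months.

4 months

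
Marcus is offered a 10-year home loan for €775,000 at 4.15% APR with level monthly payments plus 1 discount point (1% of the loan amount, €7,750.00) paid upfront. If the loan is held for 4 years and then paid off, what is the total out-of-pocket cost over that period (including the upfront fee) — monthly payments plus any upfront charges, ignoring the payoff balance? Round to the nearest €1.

Monthly rate = 4.15%/12 = 0.0034583; payment = 775,000 × 0.0034583 / (1 − (1+0.0034583)^−120) = €7,901.87.
Total outlay = 48 × €7,901.87 + €7,750.00 = €387,039.76.

€387,040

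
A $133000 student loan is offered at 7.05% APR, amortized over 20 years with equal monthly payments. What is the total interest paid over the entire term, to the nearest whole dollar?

$115,434

Monthly rate = 7.05%/12 = 0.0058750; payment = 133,000 × 0.0058750 / (1 − (1+0.0058750)^−240) = $1,035.14.
Total paid = 240 × $1,035.14 = $248,433.60; interest = $248,433.60 − $133,000 = $115,433.60.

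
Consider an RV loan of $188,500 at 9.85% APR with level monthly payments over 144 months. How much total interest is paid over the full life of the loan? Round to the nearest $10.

Monthly rate = 9.85%/12 = 0.0082083; payment = 188,500 × 0.0082083 / (1 − (1+0.0082083)^−144) = $2,236.42.
Total paid = 144 × $2,236.42 = $322,044.48; interest = $322,044.48 − $188,500 = $133,544.48.

$133,540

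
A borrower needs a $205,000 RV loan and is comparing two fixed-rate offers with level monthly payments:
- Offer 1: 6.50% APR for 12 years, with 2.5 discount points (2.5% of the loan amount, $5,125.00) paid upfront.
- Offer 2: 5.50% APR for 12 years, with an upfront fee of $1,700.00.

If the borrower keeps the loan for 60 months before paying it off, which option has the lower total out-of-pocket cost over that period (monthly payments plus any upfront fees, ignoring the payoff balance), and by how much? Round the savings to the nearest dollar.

Offer 2 by $9,790

Offer 1: at 6.50% the monthly rate is 0.0054167, so the payment is 205,000 × 0.0054167 / (1 − 1.0054167^−144) = $2,053.94.
Offer 2: monthly rate = 5.5%/12 = 0.0045833; payment = 205,000 × 0.0045833 / (1 − (1+0.0045833)^−144) = $1,947.85.
Over 60 months: Offer 1 costs 60 × $2,053.94 + $5,125.00 = $128,361.40; Offer 2 costs 60 × $1,947.85 + $1,700.00 = $118,571.00.
Offer 2 is cheaper by $128,361.40 − $118,571.00 = $9,790.40.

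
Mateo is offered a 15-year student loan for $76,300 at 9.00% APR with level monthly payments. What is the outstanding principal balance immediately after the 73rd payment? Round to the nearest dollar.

With monthly rate i = 9%/12 = 0.0075000, the balance after k of n payments is P · [(1+i)^n − (1+i)^k] / [(1+i)^n − 1].
(1+0.0075000)^180 = 3.83804327 and (1+0.0075000)^73 = 1.72539685, so the balance is 76,300 × (3.83804327 − 1.72539685) / (3.83804327 − 1) = $56,797.91.

$56,798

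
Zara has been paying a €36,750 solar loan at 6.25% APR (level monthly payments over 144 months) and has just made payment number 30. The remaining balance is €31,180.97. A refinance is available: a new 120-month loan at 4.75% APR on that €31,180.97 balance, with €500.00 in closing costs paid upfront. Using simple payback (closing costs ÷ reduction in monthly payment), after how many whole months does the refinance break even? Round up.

14 months

Current payment = 36,750 × 6.25%/12 / (1 − (1+0.0052083)^−144) = €363.40.
Refinanced payment = 31,180.97 × 0.0039583 / (1 − (1+0.0039583)^−120) = €326.93.
Monthly savings = €363.40 − €326.93 = €36.47.
Break-even = €500.00 / €36.47 = 13.71 → 14 months.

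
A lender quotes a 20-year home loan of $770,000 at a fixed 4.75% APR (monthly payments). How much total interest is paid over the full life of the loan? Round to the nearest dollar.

At 4.75% the monthly rate is 0.0039583, so the payment is 770,000 × 0.0039583 / (1 − 1.0039583^−240) = $4,975.92.
Total paid = 240 × $4,975.92 = $1,194,220.80; interest = $1,194,220.80 − $770,000 = $424,220.80.

$424,221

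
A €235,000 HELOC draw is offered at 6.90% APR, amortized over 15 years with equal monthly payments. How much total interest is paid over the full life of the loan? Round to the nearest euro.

Monthly rate = 6.9%/12 = 0.0057500; payment = 235,000 × 0.0057500 / (1 − (1+0.0057500)^−180) = €2,099.13.
Total paid = 180 × €2,099.13 = €377,843.40; interest = €377,843.40 − €235,000 = €142,843.40.

€142,843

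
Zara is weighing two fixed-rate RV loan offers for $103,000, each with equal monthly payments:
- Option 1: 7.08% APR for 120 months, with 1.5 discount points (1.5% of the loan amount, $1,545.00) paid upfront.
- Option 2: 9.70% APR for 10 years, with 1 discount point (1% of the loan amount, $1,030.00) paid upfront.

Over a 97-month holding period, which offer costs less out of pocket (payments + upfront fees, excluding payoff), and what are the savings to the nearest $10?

Option 1 by $13,450

Option 1: at 7.08% the monthly rate is 0.0059000, so the payment is 103,000 × 0.0059000 / (1 − 1.0059000^−120) = $1,200.17.
Option 2: monthly rate = 9.7%/12 = 0.0080833; payment = 103,000 × 0.0080833 / (1 − (1+0.0080833)^−120) = $1,344.10.
Over 97 months: Option 1 costs 97 × $1,200.17 + $1,545.00 = $117,961.49; Option 2 costs 97 × $1,344.10 + $1,030.00 = $131,407.70.
Option 1 is cheaper by $131,407.70 − $117,961.49 = $13,446.21.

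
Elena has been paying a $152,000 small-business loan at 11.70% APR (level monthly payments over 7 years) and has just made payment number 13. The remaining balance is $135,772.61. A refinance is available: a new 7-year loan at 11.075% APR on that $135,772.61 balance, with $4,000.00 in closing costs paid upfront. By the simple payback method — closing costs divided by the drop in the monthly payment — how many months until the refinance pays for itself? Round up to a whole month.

Current payment = 152,000 × 11.7%/12 / (1 − (1+0.0097500)^−84) = $2,658.89.
Refinanced payment = 135,772.61 × 0.0092292 / (1 − (1+0.0092292)^−84) = $2,330.12.
Monthly savings = $2,658.89 − $2,330.12 = $328.77.
Break-even = $4,000.00 / $328.77 = 12.17 → 13 months.

13 months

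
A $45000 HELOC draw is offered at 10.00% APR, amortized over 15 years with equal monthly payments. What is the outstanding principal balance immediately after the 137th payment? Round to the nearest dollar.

With monthly rate i = 10%/12 = 0.0083333, the balance after k of n payments is P · [(1+i)^n − (1+i)^k] / [(1+i)^n − 1].
(1+0.0083333)^180 = 4.45391955 and (1+0.0083333)^137 = 3.11720256, so the balance is 45,000 × (4.45391955 − 3.11720256) / (4.45391955 − 1) = $17,415.65.

$17,416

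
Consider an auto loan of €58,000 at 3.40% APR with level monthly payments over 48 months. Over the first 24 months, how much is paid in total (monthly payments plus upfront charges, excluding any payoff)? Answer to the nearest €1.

At 3.40% the monthly rate is 0.0028333, so the payment is 58,000 × 0.0028333 / (1 − 1.0028333^−48) = €1,294.07.
Total outlay = 24 × €1,294.07 = €31,057.68.

€31,058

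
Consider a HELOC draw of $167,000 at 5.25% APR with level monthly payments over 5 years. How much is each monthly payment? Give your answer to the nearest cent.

$3,170.66

At 5.25% the monthly rate is 0.0043750, so the payment is 167,000 × 0.0043750 / (1 − 1.0043750^−60) = $3,170.66.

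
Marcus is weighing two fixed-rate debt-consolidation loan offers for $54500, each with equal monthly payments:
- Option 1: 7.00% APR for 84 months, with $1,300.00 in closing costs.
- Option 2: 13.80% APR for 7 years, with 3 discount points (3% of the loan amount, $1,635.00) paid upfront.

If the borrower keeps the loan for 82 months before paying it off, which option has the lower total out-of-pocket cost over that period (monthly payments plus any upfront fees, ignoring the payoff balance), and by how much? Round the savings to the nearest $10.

Option 1 by $16,140

Option 1: monthly rate = 7%/12 = 0.0058333; payment = 54,500 × 0.0058333 / (1 − (1+0.0058333)^−84) = $822.55.
Option 2: monthly rate = 13.8%/12 = 0.0115000; payment = 54,500 × 0.0115000 / (1 − (1+0.0115000)^−84) = $1,015.32.
Over 82 months: Option 1 costs 82 × $822.55 + $1,300.00 = $68,749.10; Option 2 costs 82 × $1,015.32 + $1,635.00 = $84,891.24.
Option 1 is cheaper by $84,891.24 − $68,749.10 = $16,142.14.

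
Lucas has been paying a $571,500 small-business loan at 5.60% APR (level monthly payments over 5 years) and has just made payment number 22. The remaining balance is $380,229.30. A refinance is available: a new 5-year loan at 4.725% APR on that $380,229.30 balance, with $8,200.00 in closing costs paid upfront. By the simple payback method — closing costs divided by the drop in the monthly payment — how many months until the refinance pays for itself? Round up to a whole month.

Current payment = 571,500 × 5.6%/12 / (1 − (1+0.0046667)^−60) = $10,942.71.
Refinanced payment = 380,229.30 × 0.0039375 / (1 − (1+0.0039375)^−60) = $7,127.59.
Monthly savings = $10,942.71 − $7,127.59 = $3,815.12.
Break-even = $8,200.00 / $3,815.12 = 2.15 → 3 months.

3 months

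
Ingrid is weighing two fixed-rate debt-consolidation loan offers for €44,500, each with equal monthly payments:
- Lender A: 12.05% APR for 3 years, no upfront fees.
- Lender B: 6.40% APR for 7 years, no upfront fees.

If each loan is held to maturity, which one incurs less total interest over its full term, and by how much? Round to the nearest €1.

Lender A: monthly rate = 12.05%/12 = 0.0100417; payment = 44,500 × 0.0100417 / (1 − (1+0.0100417)^−36) = €1,479.10.
Total interest on Lender A = 36 × €1,479.10 − €44,500 = €8,747.60.
Lender B: monthly rate = 6.4%/12 = 0.0053333; payment = 44,500 × 0.0053333 / (1 − (1+0.0053333)^−84) = €658.65.
Total interest on Lender B = 84 × €658.65 − €44,500 = €10,826.60.
Lender A is lower by €2,079.00.

Lender A by €2,079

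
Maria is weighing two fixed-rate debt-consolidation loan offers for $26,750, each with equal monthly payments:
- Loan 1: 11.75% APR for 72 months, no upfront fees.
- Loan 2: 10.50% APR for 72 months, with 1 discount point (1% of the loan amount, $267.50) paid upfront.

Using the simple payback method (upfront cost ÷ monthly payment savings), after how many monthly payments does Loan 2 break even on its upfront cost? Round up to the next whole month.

Loan 1: monthly rate = 11.75%/12 = 0.0097917; payment = 26,750 × 0.0097917 / (1 − (1+0.0097917)^−72) = $519.50.
Loan 2: monthly rate = 10.5%/12 = 0.0087500; payment = 26,750 × 0.0087500 / (1 − (1+0.0087500)^−72) = $502.34.
Monthly savings = $519.50 − $502.34 = $17.16.
Break-even = $267.50 / $17.16 = 15.59 → 16 months.

16 months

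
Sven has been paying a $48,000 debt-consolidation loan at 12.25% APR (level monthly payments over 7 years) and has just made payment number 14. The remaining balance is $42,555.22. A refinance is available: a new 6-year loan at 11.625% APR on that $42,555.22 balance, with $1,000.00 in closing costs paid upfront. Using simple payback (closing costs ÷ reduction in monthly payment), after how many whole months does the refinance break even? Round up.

34 months

Current payment = 48,000 × 12.25%/12 / (1 − (1+0.0102083)^−84) = $853.76.
Refinanced payment = 42,555.22 × 0.0096875 / (1 − (1+0.0096875)^−72) = $823.69.
Monthly savings = $853.76 − $823.69 = $30.07.
Break-even = $1,000.00 / $30.07 = 33.26 → 34 months.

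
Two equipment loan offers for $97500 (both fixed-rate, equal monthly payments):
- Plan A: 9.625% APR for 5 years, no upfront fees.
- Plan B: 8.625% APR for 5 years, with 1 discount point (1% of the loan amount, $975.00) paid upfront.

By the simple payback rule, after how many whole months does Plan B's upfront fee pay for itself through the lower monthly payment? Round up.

21 months

Plan A: monthly rate = 9.625%/12 = 0.0080208; payment = 97,500 × 0.0080208 / (1 − (1+0.0080208)^−60) = $2,053.64.
Plan B: monthly rate = 8.625%/12 = 0.0071875; payment = 97,500 × 0.0071875 / (1 − (1+0.0071875)^−60) = $2,006.24.
Monthly savings = $2,053.64 − $2,006.24 = $47.40.
Break-even = $975.00 / $47.40 = 20.57 → 21 months.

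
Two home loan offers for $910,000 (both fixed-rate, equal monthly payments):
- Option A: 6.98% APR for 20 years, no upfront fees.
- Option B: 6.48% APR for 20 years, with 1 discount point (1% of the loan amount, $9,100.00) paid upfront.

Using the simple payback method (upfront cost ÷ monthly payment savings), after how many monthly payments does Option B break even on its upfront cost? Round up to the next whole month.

Option A: at 6.98% the monthly rate is 0.0058167, so the payment is 910,000 × 0.0058167 / (1 − 1.0058167^−240) = $7,044.30.
Option B: monthly rate = 6.48%/12 = 0.0054000; payment = 910,000 × 0.0054000 / (1 − (1+0.0054000)^−240) = $6,774.00.
Monthly savings = $7,044.30 − $6,774.00 = $270.30.
Break-even = $9,100.00 / $270.30 = 33.67 → 34 months.

34 months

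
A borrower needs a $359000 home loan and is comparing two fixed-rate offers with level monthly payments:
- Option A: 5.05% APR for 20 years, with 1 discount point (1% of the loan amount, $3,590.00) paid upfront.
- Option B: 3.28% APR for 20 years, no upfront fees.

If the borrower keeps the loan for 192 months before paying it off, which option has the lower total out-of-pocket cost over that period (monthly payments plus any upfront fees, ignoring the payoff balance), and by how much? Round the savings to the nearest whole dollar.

Option A: monthly rate = 5.05%/12 = 0.0042083; payment = 359,000 × 0.0042083 / (1 − (1+0.0042083)^−240) = $2,379.17.
Option B: monthly rate = 3.28%/12 = 0.0027333; payment = 359,000 × 0.0027333 / (1 − (1+0.0027333)^−240) = $2,041.70.
Over 192 months: Option A costs 192 × $2,379.17 + $3,590.00 = $460,390.64; Option B costs 192 × $2,041.70 = $392,006.40.
Option B is cheaper by $460,390.64 − $392,006.40 = $68,384.24.

Option B by $68,384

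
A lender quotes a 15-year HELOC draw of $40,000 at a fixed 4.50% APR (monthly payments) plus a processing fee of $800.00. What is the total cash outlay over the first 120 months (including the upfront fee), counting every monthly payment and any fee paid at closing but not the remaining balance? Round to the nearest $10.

Monthly rate = 4.5%/12 = 0.0037500; payment = 40,000 × 0.0037500 / (1 − (1+0.0037500)^−180) = $306.00.
Total outlay = 120 × $306.00 + $800.00 = $37,520.00.

$37,520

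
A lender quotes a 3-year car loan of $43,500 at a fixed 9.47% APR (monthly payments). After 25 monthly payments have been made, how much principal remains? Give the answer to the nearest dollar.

With monthly rate i = 9.47%/12 = 0.0078917, the balance after k of n payments is P · [(1+i)^n − (1+i)^k] / [(1+i)^n − 1].
(1+0.0078917)^36 = 1.32708506 and (1+0.0078917)^25 = 1.21715633, so the balance is 43,500 × (1.32708506 − 1.21715633) / (1.32708506 − 1) = $14,619.74.

$14,620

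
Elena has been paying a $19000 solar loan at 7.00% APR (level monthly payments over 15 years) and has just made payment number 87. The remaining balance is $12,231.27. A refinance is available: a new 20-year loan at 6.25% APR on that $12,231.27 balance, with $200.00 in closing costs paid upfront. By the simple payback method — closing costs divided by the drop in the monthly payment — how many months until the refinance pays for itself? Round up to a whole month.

Current payment = 19,000 × 7%/12 / (1 − (1+0.0058333)^−180) = $170.78.
Refinanced payment = 12,231.27 × 0.0052083 / (1 − (1+0.0052083)^−240) = $89.40.
Monthly savings = $170.78 − $89.40 = $81.38.
Break-even = $200.00 / $81.38 = 2.46 → 3 months.

3 months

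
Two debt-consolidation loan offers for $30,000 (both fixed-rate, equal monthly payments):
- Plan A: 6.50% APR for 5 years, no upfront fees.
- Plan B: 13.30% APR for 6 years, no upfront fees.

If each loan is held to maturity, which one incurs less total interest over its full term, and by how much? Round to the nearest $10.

Plan A: at 6.50% the monthly rate is 0.0054167, so the payment is 30,000 × 0.0054167 / (1 − 1.0054167^−60) = $586.98.
Total interest on Plan A = 60 × $586.98 − $30,000 = $5,218.80.
Plan B: monthly rate = 13.3%/12 = 0.0110833; payment = 30,000 × 0.0110833 / (1 − (1+0.0110833)^−72) = $606.98.
Total interest on Plan B = 72 × $606.98 − $30,000 = $13,702.56.
Plan A is lower by $8,483.76.

Plan A by $8,480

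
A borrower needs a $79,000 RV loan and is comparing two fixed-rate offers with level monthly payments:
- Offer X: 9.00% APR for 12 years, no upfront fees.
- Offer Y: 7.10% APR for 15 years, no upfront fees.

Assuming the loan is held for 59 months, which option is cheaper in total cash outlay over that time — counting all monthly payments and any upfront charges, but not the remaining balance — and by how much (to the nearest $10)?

Offer X: monthly rate = 9%/12 = 0.0075000; payment = 79,000 × 0.0075000 / (1 − (1+0.0075000)^−144) = $899.04.
Offer Y: at 7.10% the monthly rate is 0.0059167, so the payment is 79,000 × 0.0059167 / (1 − 1.0059167^−180) = $714.50.
Over 59 months: Offer X costs 59 × $899.04 = $53,043.36; Offer Y costs 59 × $714.50 = $42,155.50.
Offer Y is cheaper by $53,043.36 − $42,155.50 = $10,887.86.

Offer Y by $10,890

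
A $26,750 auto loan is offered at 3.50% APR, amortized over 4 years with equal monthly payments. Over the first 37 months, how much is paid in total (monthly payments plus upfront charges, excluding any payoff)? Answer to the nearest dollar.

Monthly rate = 3.5%/12 = 0.0029167; payment = 26,750 × 0.0029167 / (1 − (1+0.0029167)^−48) = $598.02.
Total outlay = 37 × $598.02 = $22,126.74.

$22,127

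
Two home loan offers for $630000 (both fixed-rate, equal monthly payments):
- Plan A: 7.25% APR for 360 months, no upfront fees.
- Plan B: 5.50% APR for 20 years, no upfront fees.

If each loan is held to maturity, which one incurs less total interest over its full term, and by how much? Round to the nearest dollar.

Plan B by $507,090

Plan A: at 7.25% the monthly rate is 0.0060417, so the payment is 630,000 × 0.0060417 / (1 − 1.0060417^−360) = $4,297.71.
Total interest on Plan A = 360 × $4,297.71 − $630,000 = $917,175.60.
Plan B: monthly rate = 5.5%/12 = 0.0045833; payment = 630,000 × 0.0045833 / (1 − (1+0.0045833)^−240) = $4,333.69.
Total interest on Plan B = 240 × $4,333.69 − $630,000 = $410,085.60.
Plan B is lower by $507,090.00.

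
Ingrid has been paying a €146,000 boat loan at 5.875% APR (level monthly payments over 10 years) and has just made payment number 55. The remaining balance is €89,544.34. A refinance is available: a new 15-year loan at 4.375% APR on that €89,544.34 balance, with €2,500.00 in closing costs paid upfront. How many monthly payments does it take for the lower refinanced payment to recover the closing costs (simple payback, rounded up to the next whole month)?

3 months

Current payment = 146,000 × 5.875%/12 / (1 − (1+0.0048958)^−120) = €1,611.75.
Refinanced payment = 89,544.34 × 0.0036458 / (1 − (1+0.0036458)^−180) = €679.30.
Monthly savings = €1,611.75 − €679.30 = €932.45.
Break-even = €2,500.00 / €932.45 = 2.68 → 3 months.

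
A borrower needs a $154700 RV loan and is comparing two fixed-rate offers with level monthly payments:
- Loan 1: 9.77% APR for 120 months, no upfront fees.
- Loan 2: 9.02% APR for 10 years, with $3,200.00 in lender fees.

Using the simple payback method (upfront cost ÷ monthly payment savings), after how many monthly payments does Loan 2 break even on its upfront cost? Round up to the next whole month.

51 months

Loan 1: monthly rate = 9.77%/12 = 0.0081417; payment = 154,700 × 0.0081417 / (1 − (1+0.0081417)^−120) = $2,024.72.
Loan 2: at 9.02% the monthly rate is 0.0075167, so the payment is 154,700 × 0.0075167 / (1 − 1.0075167^−120) = $1,961.35.
Monthly savings = $2,024.72 − $1,961.35 = $63.37.
Break-even = $3,200.00 / $63.37 = 50.50 → 51 months.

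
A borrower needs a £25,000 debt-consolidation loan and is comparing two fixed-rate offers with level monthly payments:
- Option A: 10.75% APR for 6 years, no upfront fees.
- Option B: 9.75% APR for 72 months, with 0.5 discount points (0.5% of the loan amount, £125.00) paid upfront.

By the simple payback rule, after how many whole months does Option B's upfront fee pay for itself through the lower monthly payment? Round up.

10 months

Option A: at 10.75% the monthly rate is 0.0089583, so the payment is 25,000 × 0.0089583 / (1 − 1.0089583^−72) = £472.66.
Option B: at 9.75% the monthly rate is 0.0081250, so the payment is 25,000 × 0.0081250 / (1 − 1.0081250^−72) = £460.00.
Monthly savings = £472.66 − £460.00 = £12.66.
Break-even = £125.00 / £12.66 = 9.87 → 10 months.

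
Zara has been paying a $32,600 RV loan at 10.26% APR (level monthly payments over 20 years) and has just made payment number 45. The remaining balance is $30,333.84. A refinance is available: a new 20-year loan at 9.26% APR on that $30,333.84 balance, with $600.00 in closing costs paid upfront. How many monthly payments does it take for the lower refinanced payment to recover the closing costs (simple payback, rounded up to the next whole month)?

15 months

Current payment = 32,600 × 10.26%/12 / (1 − (1+0.0085500)^−240) = $320.23.
Refinanced payment = 30,333.84 × 0.0077167 / (1 − (1+0.0077167)^−240) = $278.01.
Monthly savings = $320.23 − $278.01 = $42.22.
Break-even = $600.00 / $42.22 = 14.21 → 15 months.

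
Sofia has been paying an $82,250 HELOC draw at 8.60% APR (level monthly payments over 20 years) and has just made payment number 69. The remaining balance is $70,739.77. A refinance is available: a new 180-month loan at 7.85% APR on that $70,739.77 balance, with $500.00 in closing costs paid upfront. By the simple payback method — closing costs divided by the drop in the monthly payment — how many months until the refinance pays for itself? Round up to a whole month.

Current payment = 82,250 × 8.6%/12 / (1 − (1+0.0071667)^−240) = $719.00.
Refinanced payment = 70,739.77 × 0.0065417 / (1 − (1+0.0065417)^−180) = $669.91.
Monthly savings = $719.00 − $669.91 = $49.09.
Break-even = $500.00 / $49.09 = 10.19 → 11 months.

11 months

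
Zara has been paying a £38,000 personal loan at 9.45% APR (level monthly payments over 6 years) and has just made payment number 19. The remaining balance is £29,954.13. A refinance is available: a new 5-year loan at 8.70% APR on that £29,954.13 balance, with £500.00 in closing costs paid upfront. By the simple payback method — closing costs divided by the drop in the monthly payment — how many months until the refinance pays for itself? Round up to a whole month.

Current payment = 38,000 × 9.45%/12 / (1 − (1+0.0078750)^−72) = £693.49.
Refinanced payment = 29,954.13 × 0.0072500 / (1 − (1+0.0072500)^−60) = £617.45.
Monthly savings = £693.49 − £617.45 = £76.04.
Break-even = £500.00 / £76.04 = 6.58 → 7 months.

7 months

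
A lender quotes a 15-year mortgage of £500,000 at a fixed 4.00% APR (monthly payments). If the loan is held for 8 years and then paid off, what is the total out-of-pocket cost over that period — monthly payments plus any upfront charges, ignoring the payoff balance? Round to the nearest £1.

At 4.00% the monthly rate is 0.0033333, so the payment is 500,000 × 0.0033333 / (1 − 1.0033333^−180) = £3,698.44.
Total outlay = 96 × £3,698.44 = £355,050.24.

£355,050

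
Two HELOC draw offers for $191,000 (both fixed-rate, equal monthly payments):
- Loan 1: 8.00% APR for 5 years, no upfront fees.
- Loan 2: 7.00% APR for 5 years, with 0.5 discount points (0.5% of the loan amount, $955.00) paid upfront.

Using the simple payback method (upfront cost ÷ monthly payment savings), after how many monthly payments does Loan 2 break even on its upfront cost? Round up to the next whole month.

Loan 1: at 8.00% the monthly rate is 0.0066667, so the payment is 191,000 × 0.0066667 / (1 − 1.0066667^−60) = $3,872.79.
Loan 2: at 7.00% the monthly rate is 0.0058333, so the payment is 191,000 × 0.0058333 / (1 − 1.0058333^−60) = $3,782.03.
Monthly savings = $3,872.79 − $3,782.03 = $90.76.
Break-even = $955.00 / $90.76 = 10.52 → 11 months.

11 months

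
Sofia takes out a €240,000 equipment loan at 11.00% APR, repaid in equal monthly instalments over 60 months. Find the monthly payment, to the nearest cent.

€5,218.18

At 11.00% the monthly rate is 0.0091667, so the payment is 240,000 × 0.0091667 / (1 − 1.0091667^−60) = €5,218.18.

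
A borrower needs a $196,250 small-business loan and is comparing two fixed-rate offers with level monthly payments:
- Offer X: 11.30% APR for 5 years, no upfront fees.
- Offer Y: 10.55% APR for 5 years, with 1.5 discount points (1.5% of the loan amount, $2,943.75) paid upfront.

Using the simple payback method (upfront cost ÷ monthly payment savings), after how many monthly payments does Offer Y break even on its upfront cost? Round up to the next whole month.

Offer X: at 11.30% the monthly rate is 0.0094167, so the payment is 196,250 × 0.0094167 / (1 − 1.0094167^−60) = $4,296.37.
Offer Y: at 10.55% the monthly rate is 0.0087917, so the payment is 196,250 × 0.0087917 / (1 − 1.0087917^−60) = $4,223.04.
Monthly savings = $4,296.37 − $4,223.04 = $73.33.
Break-even = $2,943.75 / $73.33 = 40.14 → 41 months.

41 months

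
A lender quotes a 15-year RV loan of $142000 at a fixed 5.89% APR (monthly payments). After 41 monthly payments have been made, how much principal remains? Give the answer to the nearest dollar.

With monthly rate i = 5.89%/12 = 0.0049083, the balance after k of n payments is P · [(1+i)^n − (1+i)^k] / [(1+i)^n − 1].
(1+0.0049083)^180 = 2.41412961 and (1+0.0049083)^41 = 1.22231842, so the balance is 142,000 × (2.41412961 − 1.22231842) / (2.41412961 − 1) = $119,675.87.

$119,676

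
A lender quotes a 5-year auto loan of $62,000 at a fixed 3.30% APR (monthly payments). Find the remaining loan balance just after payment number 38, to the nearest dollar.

$23,928

With monthly rate i = 3.3%/12 = 0.0027500, the balance after k of n payments is P · [(1+i)^n − (1+i)^k] / [(1+i)^n − 1].
(1+0.0027500)^60 = 1.17912606 and (1+0.0027500)^38 = 1.10999618, so the balance is 62,000 × (1.17912606 − 1.10999618) / (1.17912606 − 1) = $23,927.58.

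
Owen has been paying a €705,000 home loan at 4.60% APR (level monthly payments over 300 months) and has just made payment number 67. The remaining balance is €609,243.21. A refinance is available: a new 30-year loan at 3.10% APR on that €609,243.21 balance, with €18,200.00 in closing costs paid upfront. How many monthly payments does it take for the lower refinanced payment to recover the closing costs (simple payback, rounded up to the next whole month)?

Current payment = 705,000 × 4.6%/12 / (1 − (1+0.0038333)^−300) = €3,958.74.
Refinanced payment = 609,243.21 × 0.0025833 / (1 − (1+0.0025833)^−360) = €2,601.57.
Monthly savings = €3,958.74 − €2,601.57 = €1,357.17.
Break-even = €18,200.00 / €1,357.17 = 13.41 → 14 months.

14 months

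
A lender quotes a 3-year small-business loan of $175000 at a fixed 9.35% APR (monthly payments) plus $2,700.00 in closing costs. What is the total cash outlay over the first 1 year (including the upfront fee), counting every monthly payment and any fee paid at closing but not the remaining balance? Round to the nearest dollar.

Monthly rate = 9.35%/12 = 0.0077917; payment = 175,000 × 0.0077917 / (1 − (1+0.0077917)^−36) = $5,593.50.
Total outlay = 12 × $5,593.50 + $2,700.00 = $69,822.00.

$69,822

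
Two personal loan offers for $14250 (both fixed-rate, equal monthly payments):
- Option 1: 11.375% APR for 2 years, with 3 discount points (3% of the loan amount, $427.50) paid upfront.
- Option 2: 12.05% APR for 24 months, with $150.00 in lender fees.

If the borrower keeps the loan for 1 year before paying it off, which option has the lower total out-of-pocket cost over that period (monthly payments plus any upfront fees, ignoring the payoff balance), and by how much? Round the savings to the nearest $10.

Option 1: monthly rate = 11.375%/12 = 0.0094792; payment = 14,250 × 0.0094792 / (1 − (1+0.0094792)^−24) = $666.65.
Option 2: monthly rate = 12.05%/12 = 0.0100417; payment = 14,250 × 0.0100417 / (1 − (1+0.0100417)^−24) = $671.13.
Over 12 months: Option 1 costs 12 × $666.65 + $427.50 = $8,427.30; Option 2 costs 12 × $671.13 + $150.00 = $8,203.56.
Option 2 is cheaper by $8,427.30 − $8,203.56 = $223.74.

Option 2 by $220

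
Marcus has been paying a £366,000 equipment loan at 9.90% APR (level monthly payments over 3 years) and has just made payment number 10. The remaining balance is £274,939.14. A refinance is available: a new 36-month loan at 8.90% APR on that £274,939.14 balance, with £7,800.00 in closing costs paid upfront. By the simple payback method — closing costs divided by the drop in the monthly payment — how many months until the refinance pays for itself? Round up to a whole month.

Current payment = 366,000 × 9.9%/12 / (1 − (1+0.0082500)^−36) = £11,792.61.
Refinanced payment = 274,939.14 × 0.0074167 / (1 − (1+0.0074167)^−36) = £8,730.20.
Monthly savings = £11,792.61 − £8,730.20 = £3,062.41.
Break-even = £7,800.00 / £3,062.41 = 2.55 → 3 months.

3 months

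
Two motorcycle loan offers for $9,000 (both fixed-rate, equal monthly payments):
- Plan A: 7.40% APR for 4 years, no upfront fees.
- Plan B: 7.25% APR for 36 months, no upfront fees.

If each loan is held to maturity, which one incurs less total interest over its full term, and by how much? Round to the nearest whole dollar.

Plan A: monthly rate = 7.4%/12 = 0.0061667; payment = 9,000 × 0.0061667 / (1 − (1+0.0061667)^−48) = $217.19.
Total interest on Plan A = 48 × $217.19 − $9,000 = $1,425.12.
Plan B: monthly rate = 7.25%/12 = 0.0060417; payment = 9,000 × 0.0060417 / (1 − (1+0.0060417)^−36) = $278.92.
Total interest on Plan B = 36 × $278.92 − $9,000 = $1,041.12.
Plan B is lower by $384.00.

Plan B by $384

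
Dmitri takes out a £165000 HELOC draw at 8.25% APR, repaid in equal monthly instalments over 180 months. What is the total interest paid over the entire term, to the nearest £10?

£123,130

Monthly rate = 8.25%/12 = 0.0068750; payment = 165,000 × 0.0068750 / (1 − (1+0.0068750)^−180) = £1,600.73.
Total paid = 180 × £1,600.73 = £288,131.40; interest = £288,131.40 − £165,000 = £123,131.40.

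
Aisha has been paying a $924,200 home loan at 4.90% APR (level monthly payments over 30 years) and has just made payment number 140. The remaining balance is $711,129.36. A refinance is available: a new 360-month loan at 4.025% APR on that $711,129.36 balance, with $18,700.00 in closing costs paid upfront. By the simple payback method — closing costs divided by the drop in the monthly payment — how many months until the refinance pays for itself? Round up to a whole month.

Current payment = 924,200 × 4.9%/12 / (1 − (1+0.0040833)^−360) = $4,904.98.
Refinanced payment = 711,129.36 × 0.0033542 / (1 − (1+0.0033542)^−360) = $3,405.30.
Monthly savings = $4,904.98 − $3,405.30 = $1,499.68.
Break-even = $18,700.00 / $1,499.68 = 12.47 → 13 months.

13 months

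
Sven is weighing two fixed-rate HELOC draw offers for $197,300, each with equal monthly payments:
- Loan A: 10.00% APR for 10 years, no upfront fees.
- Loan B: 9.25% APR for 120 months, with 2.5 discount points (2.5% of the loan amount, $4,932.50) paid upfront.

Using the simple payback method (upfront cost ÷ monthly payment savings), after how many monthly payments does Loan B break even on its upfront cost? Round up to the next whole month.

61 months

Loan A: monthly rate = 10%/12 = 0.0083333; payment = 197,300 × 0.0083333 / (1 − (1+0.0083333)^−120) = $2,607.33.
Loan B: at 9.25% the monthly rate is 0.0077083, so the payment is 197,300 × 0.0077083 / (1 − 1.0077083^−120) = $2,526.09.
Monthly savings = $2,607.33 − $2,526.09 = $81.24.
Break-even = $4,932.50 / $81.24 = 60.72 → 61 months.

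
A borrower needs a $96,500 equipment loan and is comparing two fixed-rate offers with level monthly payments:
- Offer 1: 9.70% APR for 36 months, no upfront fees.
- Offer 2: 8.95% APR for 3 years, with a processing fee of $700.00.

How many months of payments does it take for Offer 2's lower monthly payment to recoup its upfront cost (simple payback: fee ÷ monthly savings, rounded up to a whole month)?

21 months

Offer 1: at 9.70% the monthly rate is 0.0080833, so the payment is 96,500 × 0.0080833 / (1 − 1.0080833^−36) = $3,100.21.
Offer 2: at 8.95% the monthly rate is 0.0074583, so the payment is 96,500 × 0.0074583 / (1 − 1.0074583^−36) = $3,066.43.
Monthly savings = $3,100.21 − $3,066.43 = $33.78.
Break-even = $700.00 / $33.78 = 20.72 → 21 months.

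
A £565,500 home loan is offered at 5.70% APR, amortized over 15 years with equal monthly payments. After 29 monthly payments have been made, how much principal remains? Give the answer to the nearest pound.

With monthly rate i = 5.7%/12 = 0.0047500, the balance after k of n payments is P · [(1+i)^n − (1+i)^k] / [(1+i)^n − 1].
(1+0.0047500)^180 = 2.34661950 and (1+0.0047500)^29 = 1.14731436, so the balance is 565,500 × (2.34661950 − 1.14731436) / (2.34661950 − 1) = £503,636.74.

£503,637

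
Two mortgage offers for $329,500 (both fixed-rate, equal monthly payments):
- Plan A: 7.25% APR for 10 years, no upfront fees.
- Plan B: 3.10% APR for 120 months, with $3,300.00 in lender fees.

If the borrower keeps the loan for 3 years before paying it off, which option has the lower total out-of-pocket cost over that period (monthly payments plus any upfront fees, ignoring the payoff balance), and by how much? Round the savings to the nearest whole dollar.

Plan A: at 7.25% the monthly rate is 0.0060417, so the payment is 329,500 × 0.0060417 / (1 − 1.0060417^−120) = $3,868.36.
Plan B: at 3.10% the monthly rate is 0.0025833, so the payment is 329,500 × 0.0025833 / (1 − 1.0025833^−120) = $3,196.91.
Over 36 months: Plan A costs 36 × $3,868.36 = $139,260.96; Plan B costs 36 × $3,196.91 + $3,300.00 = $118,388.76.
Plan B is cheaper by $139,260.96 − $118,388.76 = $20,872.20.

Plan B by $20,872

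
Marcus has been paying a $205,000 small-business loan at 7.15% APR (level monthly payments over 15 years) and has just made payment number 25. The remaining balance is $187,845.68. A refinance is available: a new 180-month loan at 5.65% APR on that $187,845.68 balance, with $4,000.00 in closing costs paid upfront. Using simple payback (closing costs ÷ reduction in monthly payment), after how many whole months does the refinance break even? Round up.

Current payment = 205,000 × 7.15%/12 / (1 − (1+0.0059583)^−180) = $1,859.83.
Refinanced payment = 187,845.68 × 0.0047083 / (1 − (1+0.0047083)^−180) = $1,549.85.
Monthly savings = $1,859.83 − $1,549.85 = $309.98.
Break-even = $4,000.00 / $309.98 = 12.90 → 13 months.

13 months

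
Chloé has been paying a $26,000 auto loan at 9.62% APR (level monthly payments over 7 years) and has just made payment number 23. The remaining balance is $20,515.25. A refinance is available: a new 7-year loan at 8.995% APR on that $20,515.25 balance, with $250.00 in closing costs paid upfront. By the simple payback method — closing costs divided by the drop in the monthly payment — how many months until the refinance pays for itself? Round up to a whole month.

3 months

Current payment = 26,000 × 9.62%/12 / (1 − (1+0.0080167)^−84) = $426.54.
Refinanced payment = 20,515.25 × 0.0074958 / (1 − (1+0.0074958)^−84) = $330.02.
Monthly savings = $426.54 − $330.02 = $96.52.
Break-even = $250.00 / $96.52 = 2.59 → 3 months.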